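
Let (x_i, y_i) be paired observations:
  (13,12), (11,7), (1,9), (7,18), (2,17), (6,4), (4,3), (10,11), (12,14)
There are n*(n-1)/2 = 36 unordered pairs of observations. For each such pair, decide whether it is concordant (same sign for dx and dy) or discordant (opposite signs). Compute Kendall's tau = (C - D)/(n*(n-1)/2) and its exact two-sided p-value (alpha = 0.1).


Step 1: Enumerate the 36 unordered pairs (i,j) with i<j and classify each by sign(x_j-x_i) * sign(y_j-y_i).
  (1,2):dx=-2,dy=-5->C; (1,3):dx=-12,dy=-3->C; (1,4):dx=-6,dy=+6->D; (1,5):dx=-11,dy=+5->D
  (1,6):dx=-7,dy=-8->C; (1,7):dx=-9,dy=-9->C; (1,8):dx=-3,dy=-1->C; (1,9):dx=-1,dy=+2->D
  (2,3):dx=-10,dy=+2->D; (2,4):dx=-4,dy=+11->D; (2,5):dx=-9,dy=+10->D; (2,6):dx=-5,dy=-3->C
  (2,7):dx=-7,dy=-4->C; (2,8):dx=-1,dy=+4->D; (2,9):dx=+1,dy=+7->C; (3,4):dx=+6,dy=+9->C
  (3,5):dx=+1,dy=+8->C; (3,6):dx=+5,dy=-5->D; (3,7):dx=+3,dy=-6->D; (3,8):dx=+9,dy=+2->C
  (3,9):dx=+11,dy=+5->C; (4,5):dx=-5,dy=-1->C; (4,6):dx=-1,dy=-14->C; (4,7):dx=-3,dy=-15->C
  (4,8):dx=+3,dy=-7->D; (4,9):dx=+5,dy=-4->D; (5,6):dx=+4,dy=-13->D; (5,7):dx=+2,dy=-14->D
  (5,8):dx=+8,dy=-6->D; (5,9):dx=+10,dy=-3->D; (6,7):dx=-2,dy=-1->C; (6,8):dx=+4,dy=+7->C
  (6,9):dx=+6,dy=+10->C; (7,8):dx=+6,dy=+8->C; (7,9):dx=+8,dy=+11->C; (8,9):dx=+2,dy=+3->C
Step 2: C = 21, D = 15, total pairs = 36.
Step 3: tau = (C - D)/(n(n-1)/2) = (21 - 15)/36 = 0.166667.
Step 4: Exact two-sided p-value (enumerate n! = 362880 permutations of y under H0): p = 0.612202.
Step 5: alpha = 0.1. fail to reject H0.

tau_b = 0.1667 (C=21, D=15), p = 0.612202, fail to reject H0.


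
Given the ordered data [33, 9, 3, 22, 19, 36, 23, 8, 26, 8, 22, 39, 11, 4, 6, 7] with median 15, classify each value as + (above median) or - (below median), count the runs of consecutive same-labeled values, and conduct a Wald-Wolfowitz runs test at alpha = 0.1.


Step 1: Compute median = 15; label A = above, B = below.
Labels in order: ABBAAAABABAABBBB  (n_A = 8, n_B = 8)
Step 2: Count runs R = 8.
Step 3: Under H0 (random ordering), E[R] = 2*n_A*n_B/(n_A+n_B) + 1 = 2*8*8/16 + 1 = 9.0000.
        Var[R] = 2*n_A*n_B*(2*n_A*n_B - n_A - n_B) / ((n_A+n_B)^2 * (n_A+n_B-1)) = 14336/3840 = 3.7333.
        SD[R] = 1.9322.
Step 4: Continuity-corrected z = (R + 0.5 - E[R]) / SD[R] = (8 + 0.5 - 9.0000) / 1.9322 = -0.2588.
Step 5: Two-sided p-value via normal approximation = 2*(1 - Phi(|z|)) = 0.795809.
Step 6: alpha = 0.1. fail to reject H0.

R = 8, z = -0.2588, p = 0.795809, fail to reject H0.


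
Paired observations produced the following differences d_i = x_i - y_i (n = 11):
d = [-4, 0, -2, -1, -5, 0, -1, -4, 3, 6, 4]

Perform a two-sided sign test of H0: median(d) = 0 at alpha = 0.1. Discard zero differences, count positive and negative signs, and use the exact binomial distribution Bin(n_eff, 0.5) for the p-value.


Step 1: Discard zero differences. Original n = 11; n_eff = number of nonzero differences = 9.
Nonzero differences (with sign): -4, -2, -1, -5, -1, -4, +3, +6, +4
Step 2: Count signs: positive = 3, negative = 6.
Step 3: Under H0: P(positive) = 0.5, so the number of positives S ~ Bin(9, 0.5).
Step 4: Two-sided exact p-value = sum of Bin(9,0.5) probabilities at or below the observed probability = 0.507812.
Step 5: alpha = 0.1. fail to reject H0.

n_eff = 9, pos = 3, neg = 6, p = 0.507812, fail to reject H0.


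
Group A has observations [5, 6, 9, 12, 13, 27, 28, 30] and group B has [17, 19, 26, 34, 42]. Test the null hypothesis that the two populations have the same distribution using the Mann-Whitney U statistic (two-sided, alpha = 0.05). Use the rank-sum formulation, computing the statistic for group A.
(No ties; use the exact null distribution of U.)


Step 1: Combine and sort all 13 observations; assign midranks.
sorted (value, group): (5,X), (6,X), (9,X), (12,X), (13,X), (17,Y), (19,Y), (26,Y), (27,X), (28,X), (30,X), (34,Y), (42,Y)
ranks: 5->1, 6->2, 9->3, 12->4, 13->5, 17->6, 19->7, 26->8, 27->9, 28->10, 30->11, 34->12, 42->13
Step 2: Rank sum for X: R1 = 1 + 2 + 3 + 4 + 5 + 9 + 10 + 11 = 45.
Step 3: U_X = R1 - n1(n1+1)/2 = 45 - 8*9/2 = 45 - 36 = 9.
       U_Y = n1*n2 - U_X = 40 - 9 = 31.
Step 4: No ties, so the exact null distribution of U (based on enumerating the C(13,8) = 1287 equally likely rank assignments) gives the two-sided p-value.
Step 5: p-value = 0.127428; compare to alpha = 0.05. fail to reject H0.

U_X = 9, p = 0.127428, fail to reject H0 at alpha = 0.05.


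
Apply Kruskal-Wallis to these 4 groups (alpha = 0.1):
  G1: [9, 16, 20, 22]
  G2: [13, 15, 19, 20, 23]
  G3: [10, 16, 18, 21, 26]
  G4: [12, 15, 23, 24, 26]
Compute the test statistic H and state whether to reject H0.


Step 1: Combine all N = 19 observations and assign midranks.
sorted (value, group, rank): (9,G1,1), (10,G3,2), (12,G4,3), (13,G2,4), (15,G2,5.5), (15,G4,5.5), (16,G1,7.5), (16,G3,7.5), (18,G3,9), (19,G2,10), (20,G1,11.5), (20,G2,11.5), (21,G3,13), (22,G1,14), (23,G2,15.5), (23,G4,15.5), (24,G4,17), (26,G3,18.5), (26,G4,18.5)
Step 2: Sum ranks within each group.
R_1 = 34 (n_1 = 4)
R_2 = 46.5 (n_2 = 5)
R_3 = 50 (n_3 = 5)
R_4 = 59.5 (n_4 = 5)
Step 3: H = 12/(N(N+1)) * sum(R_i^2/n_i) - 3(N+1)
     = 12/(19*20) * (34^2/4 + 46.5^2/5 + 50^2/5 + 59.5^2/5) - 3*20
     = 0.031579 * 1929.5 - 60
     = 0.931579.
Step 4: Ties present; correction factor C = 1 - 30/(19^3 - 19) = 0.995614. Corrected H = 0.931579 / 0.995614 = 0.935683.
Step 5: Under H0, H ~ chi^2(3); p-value = 0.816809.
Step 6: alpha = 0.1. fail to reject H0.

H = 0.9357, df = 3, p = 0.816809, fail to reject H0.


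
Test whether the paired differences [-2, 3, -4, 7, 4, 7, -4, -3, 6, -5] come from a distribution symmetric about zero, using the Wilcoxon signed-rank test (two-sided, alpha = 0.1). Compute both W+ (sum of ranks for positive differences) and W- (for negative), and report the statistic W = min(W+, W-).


Step 1: Drop any zero differences (none here) and take |d_i|.
|d| = [2, 3, 4, 7, 4, 7, 4, 3, 6, 5]
Step 2: Midrank |d_i| (ties get averaged ranks).
ranks: |2|->1, |3|->2.5, |4|->5, |7|->9.5, |4|->5, |7|->9.5, |4|->5, |3|->2.5, |6|->8, |5|->7
Step 3: Attach original signs; sum ranks with positive sign and with negative sign.
W+ = 2.5 + 9.5 + 5 + 9.5 + 8 = 34.5
W- = 1 + 5 + 5 + 2.5 + 7 = 20.5
(Check: W+ + W- = 55 should equal n(n+1)/2 = 55.)
Step 4: Test statistic W = min(W+, W-) = 20.5.
Step 5: Ties in |d|, so use the tie-corrected normal approximation.
        E[W] = n(n+1)/4 = 10*11/4 = 27.5.
        Tie groups: |d|=3 (t=2), |d|=4 (t=3), |d|=7 (t=2); sum(t^3 - t) = 36.
        Var[W] = n(n+1)(2n+1)/24 - sum(t^3-t)/48 = 2310/24 - 36/48 = 95.5.
        z = (W - E[W]) / sqrt(Var[W]) = (20.5 - 27.5) / 9.7724 = -0.7163.
        Two-sided p = 2*Phi(z) = 0.473805.
Step 6: alpha = 0.1. fail to reject H0.

W+ = 34.5, W- = 20.5, W = min = 20.5, p = 0.473805, fail to reject H0.


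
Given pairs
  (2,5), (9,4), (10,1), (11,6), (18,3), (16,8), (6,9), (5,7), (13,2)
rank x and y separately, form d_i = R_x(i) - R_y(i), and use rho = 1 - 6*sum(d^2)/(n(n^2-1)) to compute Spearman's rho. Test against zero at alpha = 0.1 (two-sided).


Step 1: Rank x and y separately (midranks; no ties here).
rank(x): 2->1, 9->4, 10->5, 11->6, 18->9, 16->8, 6->3, 5->2, 13->7
rank(y): 5->5, 4->4, 1->1, 6->6, 3->3, 8->8, 9->9, 7->7, 2->2
Step 2: d_i = R_x(i) - R_y(i); compute d_i^2.
  (1-5)^2=16, (4-4)^2=0, (5-1)^2=16, (6-6)^2=0, (9-3)^2=36, (8-8)^2=0, (3-9)^2=36, (2-7)^2=25, (7-2)^2=25
sum(d^2) = 154.
Step 3: rho = 1 - 6*154 / (9*(9^2 - 1)) = 1 - 924/720 = -0.283333.
Step 4: Under H0, t = rho * sqrt((n-2)/(1-rho^2)) = -0.7817 ~ t(7).
Step 5: Two-sided p-value from the t-distribution with 7 df = 0.460030.
Step 6: alpha = 0.1. fail to reject H0.

rho = -0.2833, p = 0.460030, fail to reject H0 at alpha = 0.1.


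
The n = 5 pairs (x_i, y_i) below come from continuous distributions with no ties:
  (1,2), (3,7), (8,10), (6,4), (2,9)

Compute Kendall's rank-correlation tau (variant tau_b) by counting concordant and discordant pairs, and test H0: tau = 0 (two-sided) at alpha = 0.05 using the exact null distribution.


Step 1: Enumerate the 10 unordered pairs (i,j) with i<j and classify each by sign(x_j-x_i) * sign(y_j-y_i).
  (1,2):dx=+2,dy=+5->C; (1,3):dx=+7,dy=+8->C; (1,4):dx=+5,dy=+2->C; (1,5):dx=+1,dy=+7->C
  (2,3):dx=+5,dy=+3->C; (2,4):dx=+3,dy=-3->D; (2,5):dx=-1,dy=+2->D; (3,4):dx=-2,dy=-6->C
  (3,5):dx=-6,dy=-1->C; (4,5):dx=-4,dy=+5->D
Step 2: C = 7, D = 3, total pairs = 10.
Step 3: tau = (C - D)/(n(n-1)/2) = (7 - 3)/10 = 0.400000.
Step 4: Exact two-sided p-value (enumerate n! = 120 permutations of y under H0): p = 0.483333.
Step 5: alpha = 0.05. fail to reject H0.

tau_b = 0.4000 (C=7, D=3), p = 0.483333, fail to reject H0.


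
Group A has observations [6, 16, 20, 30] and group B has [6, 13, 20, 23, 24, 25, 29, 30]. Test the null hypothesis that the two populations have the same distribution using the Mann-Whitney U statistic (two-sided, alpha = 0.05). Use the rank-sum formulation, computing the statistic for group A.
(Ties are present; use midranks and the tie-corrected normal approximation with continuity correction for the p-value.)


Step 1: Combine and sort all 12 observations; assign midranks.
sorted (value, group): (6,X), (6,Y), (13,Y), (16,X), (20,X), (20,Y), (23,Y), (24,Y), (25,Y), (29,Y), (30,X), (30,Y)
ranks: 6->1.5, 6->1.5, 13->3, 16->4, 20->5.5, 20->5.5, 23->7, 24->8, 25->9, 29->10, 30->11.5, 30->11.5
Step 2: Rank sum for X: R1 = 1.5 + 4 + 5.5 + 11.5 = 22.5.
Step 3: U_X = R1 - n1(n1+1)/2 = 22.5 - 4*5/2 = 22.5 - 10 = 12.5.
       U_Y = n1*n2 - U_X = 32 - 12.5 = 19.5.
Step 4: Ties are present, so use the tie-corrected normal approximation (with continuity correction) for the p-value.
Step 5: p-value = 0.608498; compare to alpha = 0.05. fail to reject H0.

U_X = 12.5, p = 0.608498, fail to reject H0 at alpha = 0.05.


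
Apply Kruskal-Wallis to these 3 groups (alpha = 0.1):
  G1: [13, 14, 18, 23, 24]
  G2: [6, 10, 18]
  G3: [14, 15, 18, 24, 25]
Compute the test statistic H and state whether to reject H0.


Step 1: Combine all N = 13 observations and assign midranks.
sorted (value, group, rank): (6,G2,1), (10,G2,2), (13,G1,3), (14,G1,4.5), (14,G3,4.5), (15,G3,6), (18,G1,8), (18,G2,8), (18,G3,8), (23,G1,10), (24,G1,11.5), (24,G3,11.5), (25,G3,13)
Step 2: Sum ranks within each group.
R_1 = 37 (n_1 = 5)
R_2 = 11 (n_2 = 3)
R_3 = 43 (n_3 = 5)
Step 3: H = 12/(N(N+1)) * sum(R_i^2/n_i) - 3(N+1)
     = 12/(13*14) * (37^2/5 + 11^2/3 + 43^2/5) - 3*14
     = 0.065934 * 683.933 - 42
     = 3.094505.
Step 4: Ties present; correction factor C = 1 - 36/(13^3 - 13) = 0.983516. Corrected H = 3.094505 / 0.983516 = 3.146369.
Step 5: Under H0, H ~ chi^2(2); p-value = 0.207384.
Step 6: alpha = 0.1. fail to reject H0.

H = 3.1464, df = 2, p = 0.207384, fail to reject H0.


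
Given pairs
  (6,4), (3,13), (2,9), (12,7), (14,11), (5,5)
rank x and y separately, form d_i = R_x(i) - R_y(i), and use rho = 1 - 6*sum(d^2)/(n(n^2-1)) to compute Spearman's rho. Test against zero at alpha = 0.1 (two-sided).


Step 1: Rank x and y separately (midranks; no ties here).
rank(x): 6->4, 3->2, 2->1, 12->5, 14->6, 5->3
rank(y): 4->1, 13->6, 9->4, 7->3, 11->5, 5->2
Step 2: d_i = R_x(i) - R_y(i); compute d_i^2.
  (4-1)^2=9, (2-6)^2=16, (1-4)^2=9, (5-3)^2=4, (6-5)^2=1, (3-2)^2=1
sum(d^2) = 40.
Step 3: rho = 1 - 6*40 / (6*(6^2 - 1)) = 1 - 240/210 = -0.142857.
Step 4: Under H0, t = rho * sqrt((n-2)/(1-rho^2)) = -0.2887 ~ t(4).
Step 5: Two-sided p-value from the t-distribution with 4 df = 0.787172.
Step 6: alpha = 0.1. fail to reject H0.

rho = -0.1429, p = 0.787172, fail to reject H0 at alpha = 0.1.


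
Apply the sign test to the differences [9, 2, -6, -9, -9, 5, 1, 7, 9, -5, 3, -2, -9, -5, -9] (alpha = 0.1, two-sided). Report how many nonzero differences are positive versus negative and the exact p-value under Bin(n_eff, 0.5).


Step 1: Discard zero differences. Original n = 15; n_eff = number of nonzero differences = 15.
Nonzero differences (with sign): +9, +2, -6, -9, -9, +5, +1, +7, +9, -5, +3, -2, -9, -5, -9
Step 2: Count signs: positive = 7, negative = 8.
Step 3: Under H0: P(positive) = 0.5, so the number of positives S ~ Bin(15, 0.5).
Step 4: Two-sided exact p-value = sum of Bin(15,0.5) probabilities at or below the observed probability = 1.000000.
Step 5: alpha = 0.1. fail to reject H0.

n_eff = 15, pos = 7, neg = 8, p = 1.000000, fail to reject H0.


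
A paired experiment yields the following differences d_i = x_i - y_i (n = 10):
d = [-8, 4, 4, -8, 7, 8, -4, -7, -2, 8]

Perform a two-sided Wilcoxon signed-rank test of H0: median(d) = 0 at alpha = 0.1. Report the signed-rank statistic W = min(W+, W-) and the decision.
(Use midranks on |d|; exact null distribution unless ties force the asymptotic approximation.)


Step 1: Drop any zero differences (none here) and take |d_i|.
|d| = [8, 4, 4, 8, 7, 8, 4, 7, 2, 8]
Step 2: Midrank |d_i| (ties get averaged ranks).
ranks: |8|->8.5, |4|->3, |4|->3, |8|->8.5, |7|->5.5, |8|->8.5, |4|->3, |7|->5.5, |2|->1, |8|->8.5
Step 3: Attach original signs; sum ranks with positive sign and with negative sign.
W+ = 3 + 3 + 5.5 + 8.5 + 8.5 = 28.5
W- = 8.5 + 8.5 + 3 + 5.5 + 1 = 26.5
(Check: W+ + W- = 55 should equal n(n+1)/2 = 55.)
Step 4: Test statistic W = min(W+, W-) = 26.5.
Step 5: Ties in |d|, so use the tie-corrected normal approximation.
        E[W] = n(n+1)/4 = 10*11/4 = 27.5.
        Tie groups: |d|=4 (t=3), |d|=7 (t=2), |d|=8 (t=4); sum(t^3 - t) = 90.
        Var[W] = n(n+1)(2n+1)/24 - sum(t^3-t)/48 = 2310/24 - 90/48 = 94.375.
        z = (W - E[W]) / sqrt(Var[W]) = (26.5 - 27.5) / 9.7147 = -0.1029.
        Two-sided p = 2*Phi(z) = 0.918013.
Step 6: alpha = 0.1. fail to reject H0.

W+ = 28.5, W- = 26.5, W = min = 26.5, p = 0.918013, fail to reject H0.


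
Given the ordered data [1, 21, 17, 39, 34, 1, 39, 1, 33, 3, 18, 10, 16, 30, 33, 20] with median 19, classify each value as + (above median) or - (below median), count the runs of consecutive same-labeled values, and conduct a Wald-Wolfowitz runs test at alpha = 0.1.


Step 1: Compute median = 19; label A = above, B = below.
Labels in order: BABAABABABBBBAAA  (n_A = 8, n_B = 8)
Step 2: Count runs R = 10.
Step 3: Under H0 (random ordering), E[R] = 2*n_A*n_B/(n_A+n_B) + 1 = 2*8*8/16 + 1 = 9.0000.
        Var[R] = 2*n_A*n_B*(2*n_A*n_B - n_A - n_B) / ((n_A+n_B)^2 * (n_A+n_B-1)) = 14336/3840 = 3.7333.
        SD[R] = 1.9322.
Step 4: Continuity-corrected z = (R - 0.5 - E[R]) / SD[R] = (10 - 0.5 - 9.0000) / 1.9322 = 0.2588.
Step 5: Two-sided p-value via normal approximation = 2*(1 - Phi(|z|)) = 0.795809.
Step 6: alpha = 0.1. fail to reject H0.

R = 10, z = 0.2588, p = 0.795809, fail to reject H0.


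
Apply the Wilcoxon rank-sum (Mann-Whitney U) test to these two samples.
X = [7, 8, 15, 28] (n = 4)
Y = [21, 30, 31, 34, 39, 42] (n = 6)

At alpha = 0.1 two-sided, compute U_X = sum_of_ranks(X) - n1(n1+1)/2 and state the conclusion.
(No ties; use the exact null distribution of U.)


Step 1: Combine and sort all 10 observations; assign midranks.
sorted (value, group): (7,X), (8,X), (15,X), (21,Y), (28,X), (30,Y), (31,Y), (34,Y), (39,Y), (42,Y)
ranks: 7->1, 8->2, 15->3, 21->4, 28->5, 30->6, 31->7, 34->8, 39->9, 42->10
Step 2: Rank sum for X: R1 = 1 + 2 + 3 + 5 = 11.
Step 3: U_X = R1 - n1(n1+1)/2 = 11 - 4*5/2 = 11 - 10 = 1.
       U_Y = n1*n2 - U_X = 24 - 1 = 23.
Step 4: No ties, so the exact null distribution of U (based on enumerating the C(10,4) = 210 equally likely rank assignments) gives the two-sided p-value.
Step 5: p-value = 0.019048; compare to alpha = 0.1. reject H0.

U_X = 1, p = 0.019048, reject H0 at alpha = 0.1.


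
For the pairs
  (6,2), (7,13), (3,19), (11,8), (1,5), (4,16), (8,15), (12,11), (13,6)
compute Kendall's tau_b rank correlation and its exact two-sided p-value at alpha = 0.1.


Step 1: Enumerate the 36 unordered pairs (i,j) with i<j and classify each by sign(x_j-x_i) * sign(y_j-y_i).
  (1,2):dx=+1,dy=+11->C; (1,3):dx=-3,dy=+17->D; (1,4):dx=+5,dy=+6->C; (1,5):dx=-5,dy=+3->D
  (1,6):dx=-2,dy=+14->D; (1,7):dx=+2,dy=+13->C; (1,8):dx=+6,dy=+9->C; (1,9):dx=+7,dy=+4->C
  (2,3):dx=-4,dy=+6->D; (2,4):dx=+4,dy=-5->D; (2,5):dx=-6,dy=-8->C; (2,6):dx=-3,dy=+3->D
  (2,7):dx=+1,dy=+2->C; (2,8):dx=+5,dy=-2->D; (2,9):dx=+6,dy=-7->D; (3,4):dx=+8,dy=-11->D
  (3,5):dx=-2,dy=-14->C; (3,6):dx=+1,dy=-3->D; (3,7):dx=+5,dy=-4->D; (3,8):dx=+9,dy=-8->D
  (3,9):dx=+10,dy=-13->D; (4,5):dx=-10,dy=-3->C; (4,6):dx=-7,dy=+8->D; (4,7):dx=-3,dy=+7->D
  (4,8):dx=+1,dy=+3->C; (4,9):dx=+2,dy=-2->D; (5,6):dx=+3,dy=+11->C; (5,7):dx=+7,dy=+10->C
  (5,8):dx=+11,dy=+6->C; (5,9):dx=+12,dy=+1->C; (6,7):dx=+4,dy=-1->D; (6,8):dx=+8,dy=-5->D
  (6,9):dx=+9,dy=-10->D; (7,8):dx=+4,dy=-4->D; (7,9):dx=+5,dy=-9->D; (8,9):dx=+1,dy=-5->D
Step 2: C = 14, D = 22, total pairs = 36.
Step 3: tau = (C - D)/(n(n-1)/2) = (14 - 22)/36 = -0.222222.
Step 4: Exact two-sided p-value (enumerate n! = 362880 permutations of y under H0): p = 0.476709.
Step 5: alpha = 0.1. fail to reject H0.

tau_b = -0.2222 (C=14, D=22), p = 0.476709, fail to reject H0.


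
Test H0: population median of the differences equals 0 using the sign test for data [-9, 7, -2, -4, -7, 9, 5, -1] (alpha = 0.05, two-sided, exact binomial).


Step 1: Discard zero differences. Original n = 8; n_eff = number of nonzero differences = 8.
Nonzero differences (with sign): -9, +7, -2, -4, -7, +9, +5, -1
Step 2: Count signs: positive = 3, negative = 5.
Step 3: Under H0: P(positive) = 0.5, so the number of positives S ~ Bin(8, 0.5).
Step 4: Two-sided exact p-value = sum of Bin(8,0.5) probabilities at or below the observed probability = 0.726562.
Step 5: alpha = 0.05. fail to reject H0.

n_eff = 8, pos = 3, neg = 5, p = 0.726562, fail to reject H0.


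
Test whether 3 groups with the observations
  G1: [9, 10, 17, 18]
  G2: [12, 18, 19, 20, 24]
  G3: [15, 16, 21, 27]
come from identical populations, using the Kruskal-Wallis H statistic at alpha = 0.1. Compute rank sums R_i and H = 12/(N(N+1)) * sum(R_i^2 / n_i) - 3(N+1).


Step 1: Combine all N = 13 observations and assign midranks.
sorted (value, group, rank): (9,G1,1), (10,G1,2), (12,G2,3), (15,G3,4), (16,G3,5), (17,G1,6), (18,G1,7.5), (18,G2,7.5), (19,G2,9), (20,G2,10), (21,G3,11), (24,G2,12), (27,G3,13)
Step 2: Sum ranks within each group.
R_1 = 16.5 (n_1 = 4)
R_2 = 41.5 (n_2 = 5)
R_3 = 33 (n_3 = 4)
Step 3: H = 12/(N(N+1)) * sum(R_i^2/n_i) - 3(N+1)
     = 12/(13*14) * (16.5^2/4 + 41.5^2/5 + 33^2/4) - 3*14
     = 0.065934 * 684.763 - 42
     = 3.149176.
Step 4: Ties present; correction factor C = 1 - 6/(13^3 - 13) = 0.997253. Corrected H = 3.149176 / 0.997253 = 3.157851.
Step 5: Under H0, H ~ chi^2(2); p-value = 0.206197.
Step 6: alpha = 0.1. fail to reject H0.

H = 3.1579, df = 2, p = 0.206197, fail to reject H0.


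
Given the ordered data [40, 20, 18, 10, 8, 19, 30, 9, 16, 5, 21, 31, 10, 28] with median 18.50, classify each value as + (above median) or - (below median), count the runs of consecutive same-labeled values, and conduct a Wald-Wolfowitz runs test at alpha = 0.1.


Step 1: Compute median = 18.50; label A = above, B = below.
Labels in order: AABBBAABBBAABA  (n_A = 7, n_B = 7)
Step 2: Count runs R = 7.
Step 3: Under H0 (random ordering), E[R] = 2*n_A*n_B/(n_A+n_B) + 1 = 2*7*7/14 + 1 = 8.0000.
        Var[R] = 2*n_A*n_B*(2*n_A*n_B - n_A - n_B) / ((n_A+n_B)^2 * (n_A+n_B-1)) = 8232/2548 = 3.2308.
        SD[R] = 1.7974.
Step 4: Continuity-corrected z = (R + 0.5 - E[R]) / SD[R] = (7 + 0.5 - 8.0000) / 1.7974 = -0.2782.
Step 5: Two-sided p-value via normal approximation = 2*(1 - Phi(|z|)) = 0.780879.
Step 6: alpha = 0.1. fail to reject H0.

R = 7, z = -0.2782, p = 0.780879, fail to reject H0.


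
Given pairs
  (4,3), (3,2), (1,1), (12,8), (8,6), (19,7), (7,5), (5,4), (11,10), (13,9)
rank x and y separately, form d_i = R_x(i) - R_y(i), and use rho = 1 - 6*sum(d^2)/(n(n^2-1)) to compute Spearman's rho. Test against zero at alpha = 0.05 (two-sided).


Step 1: Rank x and y separately (midranks; no ties here).
rank(x): 4->3, 3->2, 1->1, 12->8, 8->6, 19->10, 7->5, 5->4, 11->7, 13->9
rank(y): 3->3, 2->2, 1->1, 8->8, 6->6, 7->7, 5->5, 4->4, 10->10, 9->9
Step 2: d_i = R_x(i) - R_y(i); compute d_i^2.
  (3-3)^2=0, (2-2)^2=0, (1-1)^2=0, (8-8)^2=0, (6-6)^2=0, (10-7)^2=9, (5-5)^2=0, (4-4)^2=0, (7-10)^2=9, (9-9)^2=0
sum(d^2) = 18.
Step 3: rho = 1 - 6*18 / (10*(10^2 - 1)) = 1 - 108/990 = 0.890909.
Step 4: Under H0, t = rho * sqrt((n-2)/(1-rho^2)) = 5.5482 ~ t(8).
Step 5: Two-sided p-value from the t-distribution with 8 df = 0.000542.
Step 6: alpha = 0.05. reject H0.

rho = 0.8909, p = 0.000542, reject H0 at alpha = 0.05.


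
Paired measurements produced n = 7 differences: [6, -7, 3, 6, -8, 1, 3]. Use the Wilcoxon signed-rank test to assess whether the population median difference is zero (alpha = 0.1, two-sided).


Step 1: Drop any zero differences (none here) and take |d_i|.
|d| = [6, 7, 3, 6, 8, 1, 3]
Step 2: Midrank |d_i| (ties get averaged ranks).
ranks: |6|->4.5, |7|->6, |3|->2.5, |6|->4.5, |8|->7, |1|->1, |3|->2.5
Step 3: Attach original signs; sum ranks with positive sign and with negative sign.
W+ = 4.5 + 2.5 + 4.5 + 1 + 2.5 = 15
W- = 6 + 7 = 13
(Check: W+ + W- = 28 should equal n(n+1)/2 = 28.)
Step 4: Test statistic W = min(W+, W-) = 13.
Step 5: Ties in |d|, so use the tie-corrected normal approximation.
        E[W] = n(n+1)/4 = 7*8/4 = 14.
        Tie groups: |d|=3 (t=2), |d|=6 (t=2); sum(t^3 - t) = 12.
        Var[W] = n(n+1)(2n+1)/24 - sum(t^3-t)/48 = 840/24 - 12/48 = 34.75.
        z = (W - E[W]) / sqrt(Var[W]) = (13 - 14) / 5.8949 = -0.1696.
        Two-sided p = 2*Phi(z) = 0.865295.
Step 6: alpha = 0.1. fail to reject H0.

W+ = 15, W- = 13, W = min = 13, p = 0.865295, fail to reject H0.


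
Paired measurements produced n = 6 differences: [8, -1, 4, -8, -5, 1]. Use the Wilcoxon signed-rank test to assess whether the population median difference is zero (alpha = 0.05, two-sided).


Step 1: Drop any zero differences (none here) and take |d_i|.
|d| = [8, 1, 4, 8, 5, 1]
Step 2: Midrank |d_i| (ties get averaged ranks).
ranks: |8|->5.5, |1|->1.5, |4|->3, |8|->5.5, |5|->4, |1|->1.5
Step 3: Attach original signs; sum ranks with positive sign and with negative sign.
W+ = 5.5 + 3 + 1.5 = 10
W- = 1.5 + 5.5 + 4 = 11
(Check: W+ + W- = 21 should equal n(n+1)/2 = 21.)
Step 4: Test statistic W = min(W+, W-) = 10.
Step 5: Ties in |d|, so use the tie-corrected normal approximation.
        E[W] = n(n+1)/4 = 6*7/4 = 10.5.
        Tie groups: |d|=1 (t=2), |d|=8 (t=2); sum(t^3 - t) = 12.
        Var[W] = n(n+1)(2n+1)/24 - sum(t^3-t)/48 = 546/24 - 12/48 = 22.5.
        z = (W - E[W]) / sqrt(Var[W]) = (10 - 10.5) / 4.7434 = -0.1054.
        Two-sided p = 2*Phi(z) = 0.916051.
Step 6: alpha = 0.05. fail to reject H0.

W+ = 10, W- = 11, W = min = 10, p = 0.916051, fail to reject H0.


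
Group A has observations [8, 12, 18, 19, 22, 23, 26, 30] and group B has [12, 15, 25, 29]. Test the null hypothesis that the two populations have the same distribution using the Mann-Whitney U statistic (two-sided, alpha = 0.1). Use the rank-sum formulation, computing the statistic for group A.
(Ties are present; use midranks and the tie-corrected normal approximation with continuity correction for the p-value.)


Step 1: Combine and sort all 12 observations; assign midranks.
sorted (value, group): (8,X), (12,X), (12,Y), (15,Y), (18,X), (19,X), (22,X), (23,X), (25,Y), (26,X), (29,Y), (30,X)
ranks: 8->1, 12->2.5, 12->2.5, 15->4, 18->5, 19->6, 22->7, 23->8, 25->9, 26->10, 29->11, 30->12
Step 2: Rank sum for X: R1 = 1 + 2.5 + 5 + 6 + 7 + 8 + 10 + 12 = 51.5.
Step 3: U_X = R1 - n1(n1+1)/2 = 51.5 - 8*9/2 = 51.5 - 36 = 15.5.
       U_Y = n1*n2 - U_X = 32 - 15.5 = 16.5.
Step 4: Ties are present, so use the tie-corrected normal approximation (with continuity correction) for the p-value.
Step 5: p-value = 1.000000; compare to alpha = 0.1. fail to reject H0.

U_X = 15.5, p = 1.000000, fail to reject H0 at alpha = 0.1.


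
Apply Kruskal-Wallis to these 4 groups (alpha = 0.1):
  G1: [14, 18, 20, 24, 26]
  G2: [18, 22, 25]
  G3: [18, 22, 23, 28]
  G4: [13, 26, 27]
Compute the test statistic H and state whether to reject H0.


Step 1: Combine all N = 15 observations and assign midranks.
sorted (value, group, rank): (13,G4,1), (14,G1,2), (18,G1,4), (18,G2,4), (18,G3,4), (20,G1,6), (22,G2,7.5), (22,G3,7.5), (23,G3,9), (24,G1,10), (25,G2,11), (26,G1,12.5), (26,G4,12.5), (27,G4,14), (28,G3,15)
Step 2: Sum ranks within each group.
R_1 = 34.5 (n_1 = 5)
R_2 = 22.5 (n_2 = 3)
R_3 = 35.5 (n_3 = 4)
R_4 = 27.5 (n_4 = 3)
Step 3: H = 12/(N(N+1)) * sum(R_i^2/n_i) - 3(N+1)
     = 12/(15*16) * (34.5^2/5 + 22.5^2/3 + 35.5^2/4 + 27.5^2/3) - 3*16
     = 0.050000 * 973.946 - 48
     = 0.697292.
Step 4: Ties present; correction factor C = 1 - 36/(15^3 - 15) = 0.989286. Corrected H = 0.697292 / 0.989286 = 0.704844.
Step 5: Under H0, H ~ chi^2(3); p-value = 0.872064.
Step 6: alpha = 0.1. fail to reject H0.

H = 0.7048, df = 3, p = 0.872064, fail to reject H0.


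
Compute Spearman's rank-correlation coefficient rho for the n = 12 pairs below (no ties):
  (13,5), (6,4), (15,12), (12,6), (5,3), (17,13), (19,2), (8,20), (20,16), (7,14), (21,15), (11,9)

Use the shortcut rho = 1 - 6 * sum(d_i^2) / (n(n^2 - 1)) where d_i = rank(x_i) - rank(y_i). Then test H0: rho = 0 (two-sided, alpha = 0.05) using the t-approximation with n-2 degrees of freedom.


Step 1: Rank x and y separately (midranks; no ties here).
rank(x): 13->7, 6->2, 15->8, 12->6, 5->1, 17->9, 19->10, 8->4, 20->11, 7->3, 21->12, 11->5
rank(y): 5->4, 4->3, 12->7, 6->5, 3->2, 13->8, 2->1, 20->12, 16->11, 14->9, 15->10, 9->6
Step 2: d_i = R_x(i) - R_y(i); compute d_i^2.
  (7-4)^2=9, (2-3)^2=1, (8-7)^2=1, (6-5)^2=1, (1-2)^2=1, (9-8)^2=1, (10-1)^2=81, (4-12)^2=64, (11-11)^2=0, (3-9)^2=36, (12-10)^2=4, (5-6)^2=1
sum(d^2) = 200.
Step 3: rho = 1 - 6*200 / (12*(12^2 - 1)) = 1 - 1200/1716 = 0.300699.
Step 4: Under H0, t = rho * sqrt((n-2)/(1-rho^2)) = 0.9970 ~ t(10).
Step 5: Two-sided p-value from the t-distribution with 10 df = 0.342260.
Step 6: alpha = 0.05. fail to reject H0.

rho = 0.3007, p = 0.342260, fail to reject H0 at alpha = 0.05.


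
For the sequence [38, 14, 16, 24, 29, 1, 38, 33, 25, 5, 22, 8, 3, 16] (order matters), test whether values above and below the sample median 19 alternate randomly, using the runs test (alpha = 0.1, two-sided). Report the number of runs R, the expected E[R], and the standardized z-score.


Step 1: Compute median = 19; label A = above, B = below.
Labels in order: ABBAABAAABABBB  (n_A = 7, n_B = 7)
Step 2: Count runs R = 8.
Step 3: Under H0 (random ordering), E[R] = 2*n_A*n_B/(n_A+n_B) + 1 = 2*7*7/14 + 1 = 8.0000.
        Var[R] = 2*n_A*n_B*(2*n_A*n_B - n_A - n_B) / ((n_A+n_B)^2 * (n_A+n_B-1)) = 8232/2548 = 3.2308.
        SD[R] = 1.7974.
Step 4: R = E[R], so z = 0 with no continuity correction.
Step 5: Two-sided p-value via normal approximation = 2*(1 - Phi(|z|)) = 1.000000.
Step 6: alpha = 0.1. fail to reject H0.

R = 8, z = 0.0000, p = 1.000000, fail to reject H0.


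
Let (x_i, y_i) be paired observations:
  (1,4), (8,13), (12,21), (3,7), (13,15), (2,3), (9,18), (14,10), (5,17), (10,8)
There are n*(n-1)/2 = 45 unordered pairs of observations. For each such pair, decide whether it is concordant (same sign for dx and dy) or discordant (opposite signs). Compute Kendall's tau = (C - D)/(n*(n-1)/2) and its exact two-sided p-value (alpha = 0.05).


Step 1: Enumerate the 45 unordered pairs (i,j) with i<j and classify each by sign(x_j-x_i) * sign(y_j-y_i).
  (1,2):dx=+7,dy=+9->C; (1,3):dx=+11,dy=+17->C; (1,4):dx=+2,dy=+3->C; (1,5):dx=+12,dy=+11->C
  (1,6):dx=+1,dy=-1->D; (1,7):dx=+8,dy=+14->C; (1,8):dx=+13,dy=+6->C; (1,9):dx=+4,dy=+13->C
  (1,10):dx=+9,dy=+4->C; (2,3):dx=+4,dy=+8->C; (2,4):dx=-5,dy=-6->C; (2,5):dx=+5,dy=+2->C
  (2,6):dx=-6,dy=-10->C; (2,7):dx=+1,dy=+5->C; (2,8):dx=+6,dy=-3->D; (2,9):dx=-3,dy=+4->D
  (2,10):dx=+2,dy=-5->D; (3,4):dx=-9,dy=-14->C; (3,5):dx=+1,dy=-6->D; (3,6):dx=-10,dy=-18->C
  (3,7):dx=-3,dy=-3->C; (3,8):dx=+2,dy=-11->D; (3,9):dx=-7,dy=-4->C; (3,10):dx=-2,dy=-13->C
  (4,5):dx=+10,dy=+8->C; (4,6):dx=-1,dy=-4->C; (4,7):dx=+6,dy=+11->C; (4,8):dx=+11,dy=+3->C
  (4,9):dx=+2,dy=+10->C; (4,10):dx=+7,dy=+1->C; (5,6):dx=-11,dy=-12->C; (5,7):dx=-4,dy=+3->D
  (5,8):dx=+1,dy=-5->D; (5,9):dx=-8,dy=+2->D; (5,10):dx=-3,dy=-7->C; (6,7):dx=+7,dy=+15->C
  (6,8):dx=+12,dy=+7->C; (6,9):dx=+3,dy=+14->C; (6,10):dx=+8,dy=+5->C; (7,8):dx=+5,dy=-8->D
  (7,9):dx=-4,dy=-1->C; (7,10):dx=+1,dy=-10->D; (8,9):dx=-9,dy=+7->D; (8,10):dx=-4,dy=-2->C
  (9,10):dx=+5,dy=-9->D
Step 2: C = 32, D = 13, total pairs = 45.
Step 3: tau = (C - D)/(n(n-1)/2) = (32 - 13)/45 = 0.422222.
Step 4: Exact two-sided p-value (enumerate n! = 3628800 permutations of y under H0): p = 0.108313.
Step 5: alpha = 0.05. fail to reject H0.

tau_b = 0.4222 (C=32, D=13), p = 0.108313, fail to reject H0.


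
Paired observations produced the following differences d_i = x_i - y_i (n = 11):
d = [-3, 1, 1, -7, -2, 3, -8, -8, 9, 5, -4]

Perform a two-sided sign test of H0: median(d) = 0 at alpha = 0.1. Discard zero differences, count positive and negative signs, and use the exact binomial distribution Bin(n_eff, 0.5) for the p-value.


Step 1: Discard zero differences. Original n = 11; n_eff = number of nonzero differences = 11.
Nonzero differences (with sign): -3, +1, +1, -7, -2, +3, -8, -8, +9, +5, -4
Step 2: Count signs: positive = 5, negative = 6.
Step 3: Under H0: P(positive) = 0.5, so the number of positives S ~ Bin(11, 0.5).
Step 4: Two-sided exact p-value = sum of Bin(11,0.5) probabilities at or below the observed probability = 1.000000.
Step 5: alpha = 0.1. fail to reject H0.

n_eff = 11, pos = 5, neg = 6, p = 1.000000, fail to reject H0.


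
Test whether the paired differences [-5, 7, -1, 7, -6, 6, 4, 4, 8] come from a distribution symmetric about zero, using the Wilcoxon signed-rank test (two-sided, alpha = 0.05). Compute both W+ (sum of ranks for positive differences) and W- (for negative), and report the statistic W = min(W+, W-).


Step 1: Drop any zero differences (none here) and take |d_i|.
|d| = [5, 7, 1, 7, 6, 6, 4, 4, 8]
Step 2: Midrank |d_i| (ties get averaged ranks).
ranks: |5|->4, |7|->7.5, |1|->1, |7|->7.5, |6|->5.5, |6|->5.5, |4|->2.5, |4|->2.5, |8|->9
Step 3: Attach original signs; sum ranks with positive sign and with negative sign.
W+ = 7.5 + 7.5 + 5.5 + 2.5 + 2.5 + 9 = 34.5
W- = 4 + 1 + 5.5 = 10.5
(Check: W+ + W- = 45 should equal n(n+1)/2 = 45.)
Step 4: Test statistic W = min(W+, W-) = 10.5.
Step 5: Ties in |d|, so use the tie-corrected normal approximation.
        E[W] = n(n+1)/4 = 9*10/4 = 22.5.
        Tie groups: |d|=4 (t=2), |d|=6 (t=2), |d|=7 (t=2); sum(t^3 - t) = 18.
        Var[W] = n(n+1)(2n+1)/24 - sum(t^3-t)/48 = 1710/24 - 18/48 = 70.875.
        z = (W - E[W]) / sqrt(Var[W]) = (10.5 - 22.5) / 8.4187 = -1.4254.
        Two-sided p = 2*Phi(z) = 0.154044.
Step 6: alpha = 0.05. fail to reject H0.

W+ = 34.5, W- = 10.5, W = min = 10.5, p = 0.154044, fail to reject H0.


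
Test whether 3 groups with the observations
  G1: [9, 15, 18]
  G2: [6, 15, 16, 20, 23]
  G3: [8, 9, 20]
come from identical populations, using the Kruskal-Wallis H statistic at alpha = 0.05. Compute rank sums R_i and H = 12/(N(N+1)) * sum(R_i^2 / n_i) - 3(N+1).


Step 1: Combine all N = 11 observations and assign midranks.
sorted (value, group, rank): (6,G2,1), (8,G3,2), (9,G1,3.5), (9,G3,3.5), (15,G1,5.5), (15,G2,5.5), (16,G2,7), (18,G1,8), (20,G2,9.5), (20,G3,9.5), (23,G2,11)
Step 2: Sum ranks within each group.
R_1 = 17 (n_1 = 3)
R_2 = 34 (n_2 = 5)
R_3 = 15 (n_3 = 3)
Step 3: H = 12/(N(N+1)) * sum(R_i^2/n_i) - 3(N+1)
     = 12/(11*12) * (17^2/3 + 34^2/5 + 15^2/3) - 3*12
     = 0.090909 * 402.533 - 36
     = 0.593939.
Step 4: Ties present; correction factor C = 1 - 18/(11^3 - 11) = 0.986364. Corrected H = 0.593939 / 0.986364 = 0.602151.
Step 5: Under H0, H ~ chi^2(2); p-value = 0.740022.
Step 6: alpha = 0.05. fail to reject H0.

H = 0.6022, df = 2, p = 0.740022, fail to reject H0.


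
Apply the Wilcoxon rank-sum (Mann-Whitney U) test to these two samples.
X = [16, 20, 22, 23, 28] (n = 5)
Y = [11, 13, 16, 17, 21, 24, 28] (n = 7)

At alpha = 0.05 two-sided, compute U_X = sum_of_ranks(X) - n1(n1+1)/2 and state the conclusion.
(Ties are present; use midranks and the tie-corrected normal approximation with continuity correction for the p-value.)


Step 1: Combine and sort all 12 observations; assign midranks.
sorted (value, group): (11,Y), (13,Y), (16,X), (16,Y), (17,Y), (20,X), (21,Y), (22,X), (23,X), (24,Y), (28,X), (28,Y)
ranks: 11->1, 13->2, 16->3.5, 16->3.5, 17->5, 20->6, 21->7, 22->8, 23->9, 24->10, 28->11.5, 28->11.5
Step 2: Rank sum for X: R1 = 3.5 + 6 + 8 + 9 + 11.5 = 38.
Step 3: U_X = R1 - n1(n1+1)/2 = 38 - 5*6/2 = 38 - 15 = 23.
       U_Y = n1*n2 - U_X = 35 - 23 = 12.
Step 4: Ties are present, so use the tie-corrected normal approximation (with continuity correction) for the p-value.
Step 5: p-value = 0.415157; compare to alpha = 0.05. fail to reject H0.

U_X = 23, p = 0.415157, fail to reject H0 at alpha = 0.05.


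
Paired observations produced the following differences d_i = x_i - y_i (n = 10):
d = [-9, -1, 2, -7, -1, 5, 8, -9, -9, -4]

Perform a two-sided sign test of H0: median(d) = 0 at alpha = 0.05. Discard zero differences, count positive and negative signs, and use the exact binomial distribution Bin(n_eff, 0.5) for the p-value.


Step 1: Discard zero differences. Original n = 10; n_eff = number of nonzero differences = 10.
Nonzero differences (with sign): -9, -1, +2, -7, -1, +5, +8, -9, -9, -4
Step 2: Count signs: positive = 3, negative = 7.
Step 3: Under H0: P(positive) = 0.5, so the number of positives S ~ Bin(10, 0.5).
Step 4: Two-sided exact p-value = sum of Bin(10,0.5) probabilities at or below the observed probability = 0.343750.
Step 5: alpha = 0.05. fail to reject H0.

n_eff = 10, pos = 3, neg = 7, p = 0.343750, fail to reject H0.


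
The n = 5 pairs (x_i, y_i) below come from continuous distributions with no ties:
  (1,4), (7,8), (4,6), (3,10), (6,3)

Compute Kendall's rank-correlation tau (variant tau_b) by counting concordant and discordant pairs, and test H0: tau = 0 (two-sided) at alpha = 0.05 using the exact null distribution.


Step 1: Enumerate the 10 unordered pairs (i,j) with i<j and classify each by sign(x_j-x_i) * sign(y_j-y_i).
  (1,2):dx=+6,dy=+4->C; (1,3):dx=+3,dy=+2->C; (1,4):dx=+2,dy=+6->C; (1,5):dx=+5,dy=-1->D
  (2,3):dx=-3,dy=-2->C; (2,4):dx=-4,dy=+2->D; (2,5):dx=-1,dy=-5->C; (3,4):dx=-1,dy=+4->D
  (3,5):dx=+2,dy=-3->D; (4,5):dx=+3,dy=-7->D
Step 2: C = 5, D = 5, total pairs = 10.
Step 3: tau = (C - D)/(n(n-1)/2) = (5 - 5)/10 = 0.000000.
Step 4: Exact two-sided p-value (enumerate n! = 120 permutations of y under H0): p = 1.000000.
Step 5: alpha = 0.05. fail to reject H0.

tau_b = 0.0000 (C=5, D=5), p = 1.000000, fail to reject H0.


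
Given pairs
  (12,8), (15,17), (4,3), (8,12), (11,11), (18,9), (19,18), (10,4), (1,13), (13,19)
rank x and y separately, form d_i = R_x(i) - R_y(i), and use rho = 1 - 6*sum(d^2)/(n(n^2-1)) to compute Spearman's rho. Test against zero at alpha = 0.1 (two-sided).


Step 1: Rank x and y separately (midranks; no ties here).
rank(x): 12->6, 15->8, 4->2, 8->3, 11->5, 18->9, 19->10, 10->4, 1->1, 13->7
rank(y): 8->3, 17->8, 3->1, 12->6, 11->5, 9->4, 18->9, 4->2, 13->7, 19->10
Step 2: d_i = R_x(i) - R_y(i); compute d_i^2.
  (6-3)^2=9, (8-8)^2=0, (2-1)^2=1, (3-6)^2=9, (5-5)^2=0, (9-4)^2=25, (10-9)^2=1, (4-2)^2=4, (1-7)^2=36, (7-10)^2=9
sum(d^2) = 94.
Step 3: rho = 1 - 6*94 / (10*(10^2 - 1)) = 1 - 564/990 = 0.430303.
Step 4: Under H0, t = rho * sqrt((n-2)/(1-rho^2)) = 1.3483 ~ t(8).
Step 5: Two-sided p-value from the t-distribution with 8 df = 0.214492.
Step 6: alpha = 0.1. fail to reject H0.

rho = 0.4303, p = 0.214492, fail to reject H0 at alpha = 0.1.


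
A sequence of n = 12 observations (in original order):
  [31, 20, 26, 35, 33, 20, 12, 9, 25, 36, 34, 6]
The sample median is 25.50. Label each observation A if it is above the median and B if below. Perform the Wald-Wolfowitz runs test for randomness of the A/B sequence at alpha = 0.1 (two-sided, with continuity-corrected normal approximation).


Step 1: Compute median = 25.50; label A = above, B = below.
Labels in order: ABAAABBBBAAB  (n_A = 6, n_B = 6)
Step 2: Count runs R = 6.
Step 3: Under H0 (random ordering), E[R] = 2*n_A*n_B/(n_A+n_B) + 1 = 2*6*6/12 + 1 = 7.0000.
        Var[R] = 2*n_A*n_B*(2*n_A*n_B - n_A - n_B) / ((n_A+n_B)^2 * (n_A+n_B-1)) = 4320/1584 = 2.7273.
        SD[R] = 1.6514.
Step 4: Continuity-corrected z = (R + 0.5 - E[R]) / SD[R] = (6 + 0.5 - 7.0000) / 1.6514 = -0.3028.
Step 5: Two-sided p-value via normal approximation = 2*(1 - Phi(|z|)) = 0.762069.
Step 6: alpha = 0.1. fail to reject H0.

R = 6, z = -0.3028, p = 0.762069, fail to reject H0.


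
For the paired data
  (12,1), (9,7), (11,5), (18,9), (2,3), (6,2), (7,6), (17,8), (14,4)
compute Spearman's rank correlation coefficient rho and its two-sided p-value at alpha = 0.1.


Step 1: Rank x and y separately (midranks; no ties here).
rank(x): 12->6, 9->4, 11->5, 18->9, 2->1, 6->2, 7->3, 17->8, 14->7
rank(y): 1->1, 7->7, 5->5, 9->9, 3->3, 2->2, 6->6, 8->8, 4->4
Step 2: d_i = R_x(i) - R_y(i); compute d_i^2.
  (6-1)^2=25, (4-7)^2=9, (5-5)^2=0, (9-9)^2=0, (1-3)^2=4, (2-2)^2=0, (3-6)^2=9, (8-8)^2=0, (7-4)^2=9
sum(d^2) = 56.
Step 3: rho = 1 - 6*56 / (9*(9^2 - 1)) = 1 - 336/720 = 0.533333.
Step 4: Under H0, t = rho * sqrt((n-2)/(1-rho^2)) = 1.6681 ~ t(7).
Step 5: Two-sided p-value from the t-distribution with 7 df = 0.139227.
Step 6: alpha = 0.1. fail to reject H0.

rho = 0.5333, p = 0.139227, fail to reject H0 at alpha = 0.1.


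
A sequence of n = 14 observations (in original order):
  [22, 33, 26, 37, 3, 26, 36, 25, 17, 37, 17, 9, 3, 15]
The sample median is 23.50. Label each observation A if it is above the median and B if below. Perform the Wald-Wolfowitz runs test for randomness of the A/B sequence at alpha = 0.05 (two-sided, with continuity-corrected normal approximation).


Step 1: Compute median = 23.50; label A = above, B = below.
Labels in order: BAAABAAABABBBB  (n_A = 7, n_B = 7)
Step 2: Count runs R = 7.
Step 3: Under H0 (random ordering), E[R] = 2*n_A*n_B/(n_A+n_B) + 1 = 2*7*7/14 + 1 = 8.0000.
        Var[R] = 2*n_A*n_B*(2*n_A*n_B - n_A - n_B) / ((n_A+n_B)^2 * (n_A+n_B-1)) = 8232/2548 = 3.2308.
        SD[R] = 1.7974.
Step 4: Continuity-corrected z = (R + 0.5 - E[R]) / SD[R] = (7 + 0.5 - 8.0000) / 1.7974 = -0.2782.
Step 5: Two-sided p-value via normal approximation = 2*(1 - Phi(|z|)) = 0.780879.
Step 6: alpha = 0.05. fail to reject H0.

R = 7, z = -0.2782, p = 0.780879, fail to reject H0.


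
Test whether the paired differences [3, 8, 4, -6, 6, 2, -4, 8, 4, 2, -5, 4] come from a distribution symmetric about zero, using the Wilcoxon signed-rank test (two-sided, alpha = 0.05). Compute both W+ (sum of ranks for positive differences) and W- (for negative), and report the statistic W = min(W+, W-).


Step 1: Drop any zero differences (none here) and take |d_i|.
|d| = [3, 8, 4, 6, 6, 2, 4, 8, 4, 2, 5, 4]
Step 2: Midrank |d_i| (ties get averaged ranks).
ranks: |3|->3, |8|->11.5, |4|->5.5, |6|->9.5, |6|->9.5, |2|->1.5, |4|->5.5, |8|->11.5, |4|->5.5, |2|->1.5, |5|->8, |4|->5.5
Step 3: Attach original signs; sum ranks with positive sign and with negative sign.
W+ = 3 + 11.5 + 5.5 + 9.5 + 1.5 + 11.5 + 5.5 + 1.5 + 5.5 = 55
W- = 9.5 + 5.5 + 8 = 23
(Check: W+ + W- = 78 should equal n(n+1)/2 = 78.)
Step 4: Test statistic W = min(W+, W-) = 23.
Step 5: Ties in |d|, so use the tie-corrected normal approximation.
        E[W] = n(n+1)/4 = 12*13/4 = 39.
        Tie groups: |d|=2 (t=2), |d|=4 (t=4), |d|=6 (t=2), |d|=8 (t=2); sum(t^3 - t) = 78.
        Var[W] = n(n+1)(2n+1)/24 - sum(t^3-t)/48 = 3900/24 - 78/48 = 160.875.
        z = (W - E[W]) / sqrt(Var[W]) = (23 - 39) / 12.6837 = -1.2615.
        Two-sided p = 2*Phi(z) = 0.207141.
Step 6: alpha = 0.05. fail to reject H0.

W+ = 55, W- = 23, W = min = 23, p = 0.207141, fail to reject H0.


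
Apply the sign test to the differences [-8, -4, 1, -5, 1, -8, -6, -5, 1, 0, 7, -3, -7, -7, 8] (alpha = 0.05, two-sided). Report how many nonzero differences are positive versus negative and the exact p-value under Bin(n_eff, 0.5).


Step 1: Discard zero differences. Original n = 15; n_eff = number of nonzero differences = 14.
Nonzero differences (with sign): -8, -4, +1, -5, +1, -8, -6, -5, +1, +7, -3, -7, -7, +8
Step 2: Count signs: positive = 5, negative = 9.
Step 3: Under H0: P(positive) = 0.5, so the number of positives S ~ Bin(14, 0.5).
Step 4: Two-sided exact p-value = sum of Bin(14,0.5) probabilities at or below the observed probability = 0.423950.
Step 5: alpha = 0.05. fail to reject H0.

n_eff = 14, pos = 5, neg = 9, p = 0.423950, fail to reject H0.
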